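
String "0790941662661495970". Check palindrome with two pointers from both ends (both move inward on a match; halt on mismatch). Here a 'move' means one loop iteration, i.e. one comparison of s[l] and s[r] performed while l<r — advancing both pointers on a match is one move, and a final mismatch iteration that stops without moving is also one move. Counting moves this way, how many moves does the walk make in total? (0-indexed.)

4 moves

[0,18] '0'=='0' → l++,r--
[1,17] '7'=='7' → l++,r--
[2,16] '9'=='9' → l++,r--
[3,15] '0'!='5' → stop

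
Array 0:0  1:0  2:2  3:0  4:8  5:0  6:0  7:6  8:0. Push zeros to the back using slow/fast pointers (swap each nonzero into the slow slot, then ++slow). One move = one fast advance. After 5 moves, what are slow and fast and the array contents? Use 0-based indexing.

slow=2, fast=5, a=[2, 8, 0, 0, 0, 0, 0, 6, 0]

(s=0,f=0) a[fast]=0 → fast++
(s=0,f=1) a[fast]=0 → fast++
(s=0,f=2) a[fast]=2≠0 swap→a[0]=2 → slow++,fast++
(s=1,f=3) a[fast]=0 → fast++
(s=1,f=4) a[fast]=8≠0 swap→a[1]=8 → slow++,fast++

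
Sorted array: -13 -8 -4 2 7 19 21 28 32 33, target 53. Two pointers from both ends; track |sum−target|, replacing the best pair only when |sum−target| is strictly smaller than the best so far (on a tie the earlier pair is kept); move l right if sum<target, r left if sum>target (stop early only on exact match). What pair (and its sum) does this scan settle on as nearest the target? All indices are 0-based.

l=0 r=9: -13+33=20 d=33 *, l++
l=1 r=9: -8+33=25 d=28 *, l++
l=2 r=9: -4+33=29 d=24 *, l++
l=3 r=9: 2+33=35 d=18 *, l++
l=4 r=9: 7+33=40 d=13 *, l++
l=5 r=9: 19+33=52 d=1 *, l++
l=6 r=9: 21+33=54 d=1, r--
l=6 r=8: 21+32=53 d=0 *, stop

pair (21, 32) with sum 53 (|Δ|=0)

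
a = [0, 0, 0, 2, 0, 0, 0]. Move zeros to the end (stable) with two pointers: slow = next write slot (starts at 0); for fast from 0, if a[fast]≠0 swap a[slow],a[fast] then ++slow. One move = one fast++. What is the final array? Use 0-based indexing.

(s=0,f=0) a[fast]=0 → fast++
(s=0,f=1) a[fast]=0 → fast++
(s=0,f=2) a[fast]=0 → fast++
(s=0,f=3) a[fast]=2≠0 swap→a[0]=2 → slow++,fast++
(s=1,f=4) a[fast]=0 → fast++
(s=1,f=5) a[fast]=0 → fast++
(s=1,f=6) a[fast]=0 → fast++

[2, 0, 0, 0, 0, 0, 0]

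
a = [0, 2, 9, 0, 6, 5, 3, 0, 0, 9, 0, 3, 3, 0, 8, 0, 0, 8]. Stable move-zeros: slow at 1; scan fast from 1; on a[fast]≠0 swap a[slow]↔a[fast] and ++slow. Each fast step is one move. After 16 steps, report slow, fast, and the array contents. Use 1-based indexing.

(s=1,f=1) a[fast]=0 → fast++
(s=1,f=2) a[fast]=2≠0 swap→a[1]=2 → slow++,fast++
(s=2,f=3) a[fast]=9≠0 swap→a[2]=9 → slow++,fast++
(s=3,f=4) a[fast]=0 → fast++
(s=3,f=5) a[fast]=6≠0 swap→a[3]=6 → slow++,fast++
(s=4,f=6) a[fast]=5≠0 swap→a[4]=5 → slow++,fast++
(s=5,f=7) a[fast]=3≠0 swap→a[5]=3 → slow++,fast++
(s=6,f=8) a[fast]=0 → fast++
(s=6,f=9) a[fast]=0 → fast++
(s=6,f=10) a[fast]=9≠0 swap→a[6]=9 → slow++,fast++
(s=7,f=11) a[fast]=0 → fast++
(s=7,f=12) a[fast]=3≠0 swap→a[7]=3 → slow++,fast++
(s=8,f=13) a[fast]=3≠0 swap→a[8]=3 → slow++,fast++
(s=9,f=14) a[fast]=0 → fast++
(s=9,f=15) a[fast]=8≠0 swap→a[9]=8 → slow++,fast++
(s=10,f=16) a[fast]=0 → fast++

slow=10, fast=17, a=[2, 9, 6, 5, 3, 9, 3, 3, 8, 0, 0, 0, 0, 0, 0, 0, 0, 8]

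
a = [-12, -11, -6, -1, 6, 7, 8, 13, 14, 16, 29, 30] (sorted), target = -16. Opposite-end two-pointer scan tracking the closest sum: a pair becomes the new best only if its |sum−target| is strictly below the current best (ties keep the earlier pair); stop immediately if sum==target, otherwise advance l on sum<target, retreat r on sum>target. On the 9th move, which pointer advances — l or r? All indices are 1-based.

[1,12] -12+30=18 d=34 * → r--
[1,11] -12+29=17 d=33 * → r--
[1,10] -12+16=4 d=20 * → r--
[1,9] -12+14=2 d=18 * → r--
[1,8] -12+13=1 d=17 * → r--
[1,7] -12+8=-4 d=12 * → r--
[1,6] -12+7=-5 d=11 * → r--
[1,5] -12+6=-6 d=10 * → r--
[1,4] -12+-1=-13 d=3 * → r--

r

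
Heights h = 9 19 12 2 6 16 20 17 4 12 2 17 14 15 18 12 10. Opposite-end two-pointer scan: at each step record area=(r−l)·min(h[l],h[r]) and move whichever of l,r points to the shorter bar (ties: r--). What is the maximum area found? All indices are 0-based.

max area = 234

[0,16] min(9,10)*16=144 best=144 * → l++
[1,16] min(19,10)*15=150 best=150 * → r--
[1,15] min(19,12)*14=168 best=168 * → r--
[1,14] min(19,18)*13=234 best=234 * → r--
[1,13] min(19,15)*12=180 best=234 → r--
[1,12] min(19,14)*11=154 best=234 → r--
[1,11] min(19,17)*10=170 best=234 → r--
[1,10] min(19,2)*9=18 best=234 → r--
[1,9] min(19,12)*8=96 best=234 → r--
[1,8] min(19,4)*7=28 best=234 → r--
[1,7] min(19,17)*6=102 best=234 → r--
[1,6] min(19,20)*5=95 best=234 → l++
[2,6] min(12,20)*4=48 best=234 → l++
[3,6] min(2,20)*3=6 best=234 → l++
[4,6] min(6,20)*2=12 best=234 → l++
[5,6] min(16,20)*1=16 best=234 → l++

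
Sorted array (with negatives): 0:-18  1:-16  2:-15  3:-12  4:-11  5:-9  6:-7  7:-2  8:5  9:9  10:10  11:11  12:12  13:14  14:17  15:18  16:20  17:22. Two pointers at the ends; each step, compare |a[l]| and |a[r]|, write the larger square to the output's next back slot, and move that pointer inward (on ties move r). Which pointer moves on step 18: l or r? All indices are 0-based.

l=0 r=17: |-18|<=|22| out[17]=484, r--
l=0 r=16: |-18|<=|20| out[16]=400, r--
l=0 r=15: |-18|<=|18| out[15]=324, r--
l=0 r=14: |-18|>|17| out[14]=324, l++
l=1 r=14: |-16|<=|17| out[13]=289, r--
l=1 r=13: |-16|>|14| out[12]=256, l++
l=2 r=13: |-15|>|14| out[11]=225, l++
l=3 r=13: |-12|<=|14| out[10]=196, r--
l=3 r=12: |-12|<=|12| out[9]=144, r--
l=3 r=11: |-12|>|11| out[8]=144, l++
l=4 r=11: |-11|<=|11| out[7]=121, r--
l=4 r=10: |-11|>|10| out[6]=121, l++
l=5 r=10: |-9|<=|10| out[5]=100, r--
l=5 r=9: |-9|<=|9| out[4]=81, r--
l=5 r=8: |-9|>|5| out[3]=81, l++
l=6 r=8: |-7|>|5| out[2]=49, l++
l=7 r=8: |-2|<=|5| out[1]=25, r--
l=7 r=7: |-2|<=|-2| out[0]=4, r--

r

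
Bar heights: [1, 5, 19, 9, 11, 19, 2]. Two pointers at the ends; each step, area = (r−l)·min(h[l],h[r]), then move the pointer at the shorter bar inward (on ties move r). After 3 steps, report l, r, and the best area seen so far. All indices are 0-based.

l=2, r=5, best area=20

[0,6] min(1,2)*6=6 best=6 * → l++
[1,6] min(5,2)*5=10 best=10 * → r--
[1,5] min(5,19)*4=20 best=20 * → l++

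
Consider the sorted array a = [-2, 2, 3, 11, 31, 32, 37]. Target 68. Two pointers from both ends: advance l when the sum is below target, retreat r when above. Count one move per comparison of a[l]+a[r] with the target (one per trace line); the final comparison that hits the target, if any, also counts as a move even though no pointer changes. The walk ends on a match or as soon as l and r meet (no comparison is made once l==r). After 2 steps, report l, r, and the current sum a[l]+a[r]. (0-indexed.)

l=0 r=6: -2+37=35 <68, l++
l=1 r=6: 2+37=39 <68, l++

l=2, r=6, sum=40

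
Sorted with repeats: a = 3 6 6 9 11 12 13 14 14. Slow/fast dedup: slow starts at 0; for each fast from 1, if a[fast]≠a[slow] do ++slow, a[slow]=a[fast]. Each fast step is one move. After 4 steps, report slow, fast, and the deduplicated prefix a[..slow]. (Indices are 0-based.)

(s=0,f=1) a[fast]=6≠a[slow]=3 write a[1]=6 → slow++,fast++
(s=1,f=2) a[fast]=6=a[slow] dup → fast++
(s=1,f=3) a[fast]=9≠a[slow]=6 write a[2]=9 → slow++,fast++
(s=2,f=4) a[fast]=11≠a[slow]=9 write a[3]=11 → slow++,fast++

slow=3, fast=5, prefix=[3, 6, 9, 11]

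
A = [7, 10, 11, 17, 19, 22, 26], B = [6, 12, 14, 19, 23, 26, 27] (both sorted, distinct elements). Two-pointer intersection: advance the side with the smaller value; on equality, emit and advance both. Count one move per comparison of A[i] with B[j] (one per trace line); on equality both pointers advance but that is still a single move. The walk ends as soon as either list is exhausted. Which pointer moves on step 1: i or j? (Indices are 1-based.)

[i=1,j=1] 7>6 → j++

j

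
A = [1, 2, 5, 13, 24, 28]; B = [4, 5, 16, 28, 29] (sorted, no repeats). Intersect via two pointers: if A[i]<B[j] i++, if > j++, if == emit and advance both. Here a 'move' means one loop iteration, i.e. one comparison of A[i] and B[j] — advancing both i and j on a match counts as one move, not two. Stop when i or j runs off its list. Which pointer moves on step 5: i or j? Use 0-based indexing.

[i=0,j=0] 1<4 → i++
[i=1,j=0] 2<4 → i++
[i=2,j=0] 5>4 → j++
[i=2,j=1] 5==5 emit → i++,j++
[i=3,j=2] 13<16 → i++

i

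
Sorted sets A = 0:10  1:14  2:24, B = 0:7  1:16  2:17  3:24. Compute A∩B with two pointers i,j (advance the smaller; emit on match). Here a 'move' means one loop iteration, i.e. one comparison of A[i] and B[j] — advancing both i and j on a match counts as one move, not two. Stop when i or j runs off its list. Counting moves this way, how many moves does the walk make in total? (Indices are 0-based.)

[i=0,j=0] 10>7 → j++
[i=0,j=1] 10<16 → i++
[i=1,j=1] 14<16 → i++
[i=2,j=1] 24>16 → j++
[i=2,j=2] 24>17 → j++
[i=2,j=3] 24==24 emit → i++,j++

6 moves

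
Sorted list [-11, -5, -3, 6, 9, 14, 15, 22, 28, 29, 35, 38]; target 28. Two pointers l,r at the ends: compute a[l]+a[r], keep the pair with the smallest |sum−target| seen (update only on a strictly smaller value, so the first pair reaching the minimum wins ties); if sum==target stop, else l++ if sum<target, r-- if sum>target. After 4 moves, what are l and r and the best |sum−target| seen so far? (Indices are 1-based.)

l=3, r=10, best |Δ|=1

[1,12] -11+38=27 d=1 * → l++
[2,12] -5+38=33 d=5 → r--
[2,11] -5+35=30 d=2 → r--
[2,10] -5+29=24 d=4 → l++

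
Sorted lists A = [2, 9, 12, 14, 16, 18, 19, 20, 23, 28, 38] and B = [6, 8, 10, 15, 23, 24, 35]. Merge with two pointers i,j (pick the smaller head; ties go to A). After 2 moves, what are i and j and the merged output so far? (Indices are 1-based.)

i=1 j=1: A[i]=2<=B[j]=6 take 2, i++
i=2 j=1: A[i]=9>B[j]=6 take 6, j++

i=2, j=2, merged so far=[2, 6]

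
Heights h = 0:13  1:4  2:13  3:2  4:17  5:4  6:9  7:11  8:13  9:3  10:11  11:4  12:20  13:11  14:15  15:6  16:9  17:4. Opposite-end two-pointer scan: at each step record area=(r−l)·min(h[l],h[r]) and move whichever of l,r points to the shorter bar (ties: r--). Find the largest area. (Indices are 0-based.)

[0,17] min(13,4)*17=68 best=68 * → r--
[0,16] min(13,9)*16=144 best=144 * → r--
[0,15] min(13,6)*15=90 best=144 → r--
[0,14] min(13,15)*14=182 best=182 * → l++
[1,14] min(4,15)*13=52 best=182 → l++
[2,14] min(13,15)*12=156 best=182 → l++
[3,14] min(2,15)*11=22 best=182 → l++
[4,14] min(17,15)*10=150 best=182 → r--
[4,13] min(17,11)*9=99 best=182 → r--
[4,12] min(17,20)*8=136 best=182 → l++
[5,12] min(4,20)*7=28 best=182 → l++
[6,12] min(9,20)*6=54 best=182 → l++
[7,12] min(11,20)*5=55 best=182 → l++
[8,12] min(13,20)*4=52 best=182 → l++
[9,12] min(3,20)*3=9 best=182 → l++
[10,12] min(11,20)*2=22 best=182 → l++
[11,12] min(4,20)*1=4 best=182 → l++

max area = 182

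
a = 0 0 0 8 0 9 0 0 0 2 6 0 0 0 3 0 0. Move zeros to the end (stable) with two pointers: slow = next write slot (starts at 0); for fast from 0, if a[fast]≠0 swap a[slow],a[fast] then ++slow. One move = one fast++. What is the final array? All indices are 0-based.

[8, 9, 2, 6, 3, 0, 0, 0, 0, 0, 0, 0, 0, 0, 0, 0, 0]

(s=0,f=0) a[fast]=0 → fast++
(s=0,f=1) a[fast]=0 → fast++
(s=0,f=2) a[fast]=0 → fast++
(s=0,f=3) a[fast]=8≠0 swap→a[0]=8 → slow++,fast++
(s=1,f=4) a[fast]=0 → fast++
(s=1,f=5) a[fast]=9≠0 swap→a[1]=9 → slow++,fast++
(s=2,f=6) a[fast]=0 → fast++
(s=2,f=7) a[fast]=0 → fast++
(s=2,f=8) a[fast]=0 → fast++
(s=2,f=9) a[fast]=2≠0 swap→a[2]=2 → slow++,fast++
(s=3,f=10) a[fast]=6≠0 swap→a[3]=6 → slow++,fast++
(s=4,f=11) a[fast]=0 → fast++
(s=4,f=12) a[fast]=0 → fast++
(s=4,f=13) a[fast]=0 → fast++
(s=4,f=14) a[fast]=3≠0 swap→a[4]=3 → slow++,fast++
(s=5,f=15) a[fast]=0 → fast++
(s=5,f=16) a[fast]=0 → fast++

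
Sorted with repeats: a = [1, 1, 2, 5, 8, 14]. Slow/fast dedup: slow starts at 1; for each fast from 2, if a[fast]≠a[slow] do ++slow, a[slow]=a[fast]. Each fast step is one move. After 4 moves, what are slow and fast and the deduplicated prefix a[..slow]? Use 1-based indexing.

slow=1 fast=2: a[fast]=1=a[slow] dup, fast++
slow=1 fast=3: a[fast]=2≠a[slow]=1 write a[2]=2, slow++,fast++
slow=2 fast=4: a[fast]=5≠a[slow]=2 write a[3]=5, slow++,fast++
slow=3 fast=5: a[fast]=8≠a[slow]=5 write a[4]=8, slow++,fast++

slow=4, fast=6, prefix=[1, 2, 5, 8]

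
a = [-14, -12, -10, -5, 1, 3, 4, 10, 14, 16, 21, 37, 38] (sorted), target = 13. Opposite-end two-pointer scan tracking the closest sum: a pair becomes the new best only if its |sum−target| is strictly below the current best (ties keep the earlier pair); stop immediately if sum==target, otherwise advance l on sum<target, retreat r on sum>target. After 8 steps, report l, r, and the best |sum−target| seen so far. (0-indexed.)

l=0 r=12: -14+38=24 d=11 *, r--
l=0 r=11: -14+37=23 d=10 *, r--
l=0 r=10: -14+21=7 d=6 *, l++
l=1 r=10: -12+21=9 d=4 *, l++
l=2 r=10: -10+21=11 d=2 *, l++
l=3 r=10: -5+21=16 d=3, r--
l=3 r=9: -5+16=11 d=2, l++
l=4 r=9: 1+16=17 d=4, r--

l=4, r=8, best |Δ|=2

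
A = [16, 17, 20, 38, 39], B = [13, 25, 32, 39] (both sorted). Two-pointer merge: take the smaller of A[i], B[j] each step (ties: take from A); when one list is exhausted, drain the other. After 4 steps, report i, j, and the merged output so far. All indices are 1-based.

i=4, j=2, merged so far=[13, 16, 17, 20]

i=1 j=1: A[i]=16>B[j]=13 take 13, j++
i=1 j=2: A[i]=16<=B[j]=25 take 16, i++
i=2 j=2: A[i]=17<=B[j]=25 take 17, i++
i=3 j=2: A[i]=20<=B[j]=25 take 20, i++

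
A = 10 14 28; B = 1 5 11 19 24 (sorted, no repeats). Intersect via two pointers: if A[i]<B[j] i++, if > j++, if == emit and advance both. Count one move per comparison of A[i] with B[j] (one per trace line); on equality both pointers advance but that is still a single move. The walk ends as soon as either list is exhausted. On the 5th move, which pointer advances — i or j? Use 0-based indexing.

i

[i=0,j=0] 10>1 → j++
[i=0,j=1] 10>5 → j++
[i=0,j=2] 10<11 → i++
[i=1,j=2] 14>11 → j++
[i=1,j=3] 14<19 → i++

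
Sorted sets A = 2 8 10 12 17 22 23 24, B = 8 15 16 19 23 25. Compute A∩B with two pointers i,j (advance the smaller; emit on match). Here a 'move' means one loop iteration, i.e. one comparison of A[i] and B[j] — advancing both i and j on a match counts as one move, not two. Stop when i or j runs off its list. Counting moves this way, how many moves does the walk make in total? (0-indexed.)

11 moves

[i=0,j=0] 2<8 → i++
[i=1,j=0] 8==8 emit → i++,j++
[i=2,j=1] 10<15 → i++
[i=3,j=1] 12<15 → i++
[i=4,j=1] 17>15 → j++
[i=4,j=2] 17>16 → j++
[i=4,j=3] 17<19 → i++
[i=5,j=3] 22>19 → j++
[i=5,j=4] 22<23 → i++
[i=6,j=4] 23==23 emit → i++,j++
[i=7,j=5] 24<25 → i++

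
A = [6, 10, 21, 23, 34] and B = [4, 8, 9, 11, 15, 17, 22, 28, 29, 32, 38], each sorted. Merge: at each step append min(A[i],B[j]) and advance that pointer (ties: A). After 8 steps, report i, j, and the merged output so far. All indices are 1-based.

[i=1,j=1] A[i]=6>B[j]=4 take 4 → j++
[i=1,j=2] A[i]=6<=B[j]=8 take 6 → i++
[i=2,j=2] A[i]=10>B[j]=8 take 8 → j++
[i=2,j=3] A[i]=10>B[j]=9 take 9 → j++
[i=2,j=4] A[i]=10<=B[j]=11 take 10 → i++
[i=3,j=4] A[i]=21>B[j]=11 take 11 → j++
[i=3,j=5] A[i]=21>B[j]=15 take 15 → j++
[i=3,j=6] A[i]=21>B[j]=17 take 17 → j++

i=3, j=7, merged so far=[4, 6, 8, 9, 10, 11, 15, 17]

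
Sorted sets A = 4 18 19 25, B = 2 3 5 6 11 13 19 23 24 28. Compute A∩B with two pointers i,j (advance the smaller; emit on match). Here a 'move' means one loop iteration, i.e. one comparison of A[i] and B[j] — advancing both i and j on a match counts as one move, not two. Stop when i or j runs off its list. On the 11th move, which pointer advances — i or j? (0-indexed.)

i=0 j=0: 4>2, j++
i=0 j=1: 4>3, j++
i=0 j=2: 4<5, i++
i=1 j=2: 18>5, j++
i=1 j=3: 18>6, j++
i=1 j=4: 18>11, j++
i=1 j=5: 18>13, j++
i=1 j=6: 18<19, i++
i=2 j=6: 19==19 emit, i++,j++
i=3 j=7: 25>23, j++
i=3 j=8: 25>24, j++

j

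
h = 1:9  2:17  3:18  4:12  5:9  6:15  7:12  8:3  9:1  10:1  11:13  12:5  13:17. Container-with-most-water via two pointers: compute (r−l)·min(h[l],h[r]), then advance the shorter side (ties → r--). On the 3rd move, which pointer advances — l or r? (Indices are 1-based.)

l=1 r=13: min(9,17)*12=108 best=108 *, l++
l=2 r=13: min(17,17)*11=187 best=187 *, r--
l=2 r=12: min(17,5)*10=50 best=187, r--

r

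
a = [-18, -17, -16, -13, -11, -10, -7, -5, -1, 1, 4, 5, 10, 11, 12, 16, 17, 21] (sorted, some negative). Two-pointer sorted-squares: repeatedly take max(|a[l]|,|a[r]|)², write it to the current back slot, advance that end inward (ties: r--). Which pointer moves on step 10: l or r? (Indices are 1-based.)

l=1 r=18: |-18|<=|21| out[18]=441, r--
l=1 r=17: |-18|>|17| out[17]=324, l++
l=2 r=17: |-17|<=|17| out[16]=289, r--
l=2 r=16: |-17|>|16| out[15]=289, l++
l=3 r=16: |-16|<=|16| out[14]=256, r--
l=3 r=15: |-16|>|12| out[13]=256, l++
l=4 r=15: |-13|>|12| out[12]=169, l++
l=5 r=15: |-11|<=|12| out[11]=144, r--
l=5 r=14: |-11|<=|11| out[10]=121, r--
l=5 r=13: |-11|>|10| out[9]=121, l++

l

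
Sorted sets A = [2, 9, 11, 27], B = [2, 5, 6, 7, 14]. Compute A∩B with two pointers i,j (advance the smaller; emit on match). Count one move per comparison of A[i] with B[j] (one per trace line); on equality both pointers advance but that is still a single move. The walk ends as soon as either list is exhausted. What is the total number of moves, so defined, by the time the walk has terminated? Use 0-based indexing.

[i=0,j=0] 2==2 emit → i++,j++
[i=1,j=1] 9>5 → j++
[i=1,j=2] 9>6 → j++
[i=1,j=3] 9>7 → j++
[i=1,j=4] 9<14 → i++
[i=2,j=4] 11<14 → i++
[i=3,j=4] 27>14 → j++

7 moves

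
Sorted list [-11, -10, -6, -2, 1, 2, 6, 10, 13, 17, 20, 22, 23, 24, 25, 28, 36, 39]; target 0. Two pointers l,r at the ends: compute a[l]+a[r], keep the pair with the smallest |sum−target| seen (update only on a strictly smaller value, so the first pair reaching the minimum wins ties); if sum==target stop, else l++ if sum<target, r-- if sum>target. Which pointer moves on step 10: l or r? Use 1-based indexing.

l=1 r=18: -11+39=28 d=28 *, r--
l=1 r=17: -11+36=25 d=25 *, r--
l=1 r=16: -11+28=17 d=17 *, r--
l=1 r=15: -11+25=14 d=14 *, r--
l=1 r=14: -11+24=13 d=13 *, r--
l=1 r=13: -11+23=12 d=12 *, r--
l=1 r=12: -11+22=11 d=11 *, r--
l=1 r=11: -11+20=9 d=9 *, r--
l=1 r=10: -11+17=6 d=6 *, r--
l=1 r=9: -11+13=2 d=2 *, r--

r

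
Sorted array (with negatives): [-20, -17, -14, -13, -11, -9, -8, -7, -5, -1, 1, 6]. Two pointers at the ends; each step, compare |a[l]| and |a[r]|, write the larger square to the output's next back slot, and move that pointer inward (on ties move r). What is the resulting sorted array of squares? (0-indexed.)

[1, 1, 25, 36, 49, 64, 81, 121, 169, 196, 289, 400]

[0,11] |-20|>|6| out[11]=400 → l++
[1,11] |-17|>|6| out[10]=289 → l++
[2,11] |-14|>|6| out[9]=196 → l++
[3,11] |-13|>|6| out[8]=169 → l++
[4,11] |-11|>|6| out[7]=121 → l++
[5,11] |-9|>|6| out[6]=81 → l++
[6,11] |-8|>|6| out[5]=64 → l++
[7,11] |-7|>|6| out[4]=49 → l++
[8,11] |-5|<=|6| out[3]=36 → r--
[8,10] |-5|>|1| out[2]=25 → l++
[9,10] |-1|<=|1| out[1]=1 → r--
[9,9] |-1|<=|-1| out[0]=1 → r--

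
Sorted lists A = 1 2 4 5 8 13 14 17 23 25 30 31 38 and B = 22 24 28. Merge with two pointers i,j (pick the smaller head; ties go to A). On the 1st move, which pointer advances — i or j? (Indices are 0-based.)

i

i=0 j=0: A[i]=1<=B[j]=22 take 1, i++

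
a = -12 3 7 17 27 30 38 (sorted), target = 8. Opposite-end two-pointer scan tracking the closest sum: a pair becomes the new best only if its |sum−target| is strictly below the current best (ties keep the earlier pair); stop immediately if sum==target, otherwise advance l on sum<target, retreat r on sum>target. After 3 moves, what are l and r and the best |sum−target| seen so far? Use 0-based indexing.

l=0, r=3, best |Δ|=7

[0,6] -12+38=26 d=18 * → r--
[0,5] -12+30=18 d=10 * → r--
[0,4] -12+27=15 d=7 * → r--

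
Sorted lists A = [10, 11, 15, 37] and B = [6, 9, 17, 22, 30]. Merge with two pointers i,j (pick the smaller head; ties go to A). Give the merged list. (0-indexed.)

[i=0,j=0] A[i]=10>B[j]=6 take 6 → j++
[i=0,j=1] A[i]=10>B[j]=9 take 9 → j++
[i=0,j=2] A[i]=10<=B[j]=17 take 10 → i++
[i=1,j=2] A[i]=11<=B[j]=17 take 11 → i++
[i=2,j=2] A[i]=15<=B[j]=17 take 15 → i++
[i=3,j=2] A[i]=37>B[j]=17 take 17 → j++
[i=3,j=3] A[i]=37>B[j]=22 take 22 → j++
[i=3,j=4] A[i]=37>B[j]=30 take 30 → j++
[i=3,j=5] B done, take A[i]=37 → i++

[6, 9, 10, 11, 15, 17, 22, 30, 37]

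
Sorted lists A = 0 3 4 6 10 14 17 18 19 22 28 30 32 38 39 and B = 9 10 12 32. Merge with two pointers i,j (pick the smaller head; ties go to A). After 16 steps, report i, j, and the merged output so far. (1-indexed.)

i=14, j=4, merged so far=[0, 3, 4, 6, 9, 10, 10, 12, 14, 17, 18, 19, 22, 28, 30, 32]

i=1 j=1: A[i]=0<=B[j]=9 take 0, i++
i=2 j=1: A[i]=3<=B[j]=9 take 3, i++
i=3 j=1: A[i]=4<=B[j]=9 take 4, i++
i=4 j=1: A[i]=6<=B[j]=9 take 6, i++
i=5 j=1: A[i]=10>B[j]=9 take 9, j++
i=5 j=2: A[i]=10<=B[j]=10 take 10, i++
i=6 j=2: A[i]=14>B[j]=10 take 10, j++
i=6 j=3: A[i]=14>B[j]=12 take 12, j++
i=6 j=4: A[i]=14<=B[j]=32 take 14, i++
i=7 j=4: A[i]=17<=B[j]=32 take 17, i++
i=8 j=4: A[i]=18<=B[j]=32 take 18, i++
i=9 j=4: A[i]=19<=B[j]=32 take 19, i++
i=10 j=4: A[i]=22<=B[j]=32 take 22, i++
i=11 j=4: A[i]=28<=B[j]=32 take 28, i++
i=12 j=4: A[i]=30<=B[j]=32 take 30, i++
i=13 j=4: A[i]=32<=B[j]=32 take 32, i++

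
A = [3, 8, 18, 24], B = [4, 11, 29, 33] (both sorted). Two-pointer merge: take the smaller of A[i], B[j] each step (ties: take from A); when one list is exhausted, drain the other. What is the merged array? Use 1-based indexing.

[3, 4, 8, 11, 18, 24, 29, 33]

i=1 j=1: A[i]=3<=B[j]=4 take 3, i++
i=2 j=1: A[i]=8>B[j]=4 take 4, j++
i=2 j=2: A[i]=8<=B[j]=11 take 8, i++
i=3 j=2: A[i]=18>B[j]=11 take 11, j++
i=3 j=3: A[i]=18<=B[j]=29 take 18, i++
i=4 j=3: A[i]=24<=B[j]=29 take 24, i++
i=5 j=3: A done, take B[j]=29, j++
i=5 j=4: A done, take B[j]=33, j++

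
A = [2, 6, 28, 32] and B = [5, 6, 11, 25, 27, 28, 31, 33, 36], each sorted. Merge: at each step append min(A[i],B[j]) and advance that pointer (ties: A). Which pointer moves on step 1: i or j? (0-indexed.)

[i=0,j=0] A[i]=2<=B[j]=5 take 2 → i++

i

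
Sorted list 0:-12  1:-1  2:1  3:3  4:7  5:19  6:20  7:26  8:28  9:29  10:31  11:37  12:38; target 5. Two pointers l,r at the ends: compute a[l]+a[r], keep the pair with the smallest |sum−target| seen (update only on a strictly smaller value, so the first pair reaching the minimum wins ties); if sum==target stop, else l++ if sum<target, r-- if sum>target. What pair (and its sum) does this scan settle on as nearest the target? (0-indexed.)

pair (-1, 7) with sum 6 (|Δ|=1)

l=0 r=12: -12+38=26 d=21 *, r--
l=0 r=11: -12+37=25 d=20 *, r--
l=0 r=10: -12+31=19 d=14 *, r--
l=0 r=9: -12+29=17 d=12 *, r--
l=0 r=8: -12+28=16 d=11 *, r--
l=0 r=7: -12+26=14 d=9 *, r--
l=0 r=6: -12+20=8 d=3 *, r--
l=0 r=5: -12+19=7 d=2 *, r--
l=0 r=4: -12+7=-5 d=10, l++
l=1 r=4: -1+7=6 d=1 *, r--
l=1 r=3: -1+3=2 d=3, l++
l=2 r=3: 1+3=4 d=1, l++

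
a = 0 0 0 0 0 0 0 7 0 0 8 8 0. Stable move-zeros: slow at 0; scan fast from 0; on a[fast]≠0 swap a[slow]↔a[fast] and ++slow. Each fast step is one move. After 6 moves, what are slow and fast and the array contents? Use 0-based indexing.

(s=0,f=0) a[fast]=0 → fast++
(s=0,f=1) a[fast]=0 → fast++
(s=0,f=2) a[fast]=0 → fast++
(s=0,f=3) a[fast]=0 → fast++
(s=0,f=4) a[fast]=0 → fast++
(s=0,f=5) a[fast]=0 → fast++

slow=0, fast=6, a=[0, 0, 0, 0, 0, 0, 0, 7, 0, 0, 8, 8, 0]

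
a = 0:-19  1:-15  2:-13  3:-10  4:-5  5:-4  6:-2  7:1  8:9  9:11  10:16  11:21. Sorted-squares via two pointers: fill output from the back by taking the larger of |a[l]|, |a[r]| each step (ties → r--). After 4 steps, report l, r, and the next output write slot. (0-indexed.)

l=2, r=9, next write slot=7

l=0 r=11: |-19|<=|21| out[11]=441, r--
l=0 r=10: |-19|>|16| out[10]=361, l++
l=1 r=10: |-15|<=|16| out[9]=256, r--
l=1 r=9: |-15|>|11| out[8]=225, l++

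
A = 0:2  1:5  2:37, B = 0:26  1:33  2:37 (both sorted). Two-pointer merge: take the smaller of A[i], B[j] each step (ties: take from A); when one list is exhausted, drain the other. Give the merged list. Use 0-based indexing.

[2, 5, 26, 33, 37, 37]

[i=0,j=0] A[i]=2<=B[j]=26 take 2 → i++
[i=1,j=0] A[i]=5<=B[j]=26 take 5 → i++
[i=2,j=0] A[i]=37>B[j]=26 take 26 → j++
[i=2,j=1] A[i]=37>B[j]=33 take 33 → j++
[i=2,j=2] A[i]=37<=B[j]=37 take 37 → i++
[i=3,j=2] A done, take B[j]=37 → j++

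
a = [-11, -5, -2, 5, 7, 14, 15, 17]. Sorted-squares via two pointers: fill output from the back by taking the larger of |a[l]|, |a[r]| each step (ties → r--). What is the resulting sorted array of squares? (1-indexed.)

l=1 r=8: |-11|<=|17| out[8]=289, r--
l=1 r=7: |-11|<=|15| out[7]=225, r--
l=1 r=6: |-11|<=|14| out[6]=196, r--
l=1 r=5: |-11|>|7| out[5]=121, l++
l=2 r=5: |-5|<=|7| out[4]=49, r--
l=2 r=4: |-5|<=|5| out[3]=25, r--
l=2 r=3: |-5|>|-2| out[2]=25, l++
l=3 r=3: |-2|<=|-2| out[1]=4, r--

[4, 25, 25, 49, 121, 196, 225, 289]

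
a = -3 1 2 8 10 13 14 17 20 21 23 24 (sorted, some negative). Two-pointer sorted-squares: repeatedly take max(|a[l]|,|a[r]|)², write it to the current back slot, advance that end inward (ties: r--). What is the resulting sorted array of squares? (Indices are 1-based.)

[1, 4, 9, 64, 100, 169, 196, 289, 400, 441, 529, 576]

[1,12] |-3|<=|24| out[12]=576 → r--
[1,11] |-3|<=|23| out[11]=529 → r--
[1,10] |-3|<=|21| out[10]=441 → r--
[1,9] |-3|<=|20| out[9]=400 → r--
[1,8] |-3|<=|17| out[8]=289 → r--
[1,7] |-3|<=|14| out[7]=196 → r--
[1,6] |-3|<=|13| out[6]=169 → r--
[1,5] |-3|<=|10| out[5]=100 → r--
[1,4] |-3|<=|8| out[4]=64 → r--
[1,3] |-3|>|2| out[3]=9 → l++
[2,3] |1|<=|2| out[2]=4 → r--
[2,2] |1|<=|1| out[1]=1 → r--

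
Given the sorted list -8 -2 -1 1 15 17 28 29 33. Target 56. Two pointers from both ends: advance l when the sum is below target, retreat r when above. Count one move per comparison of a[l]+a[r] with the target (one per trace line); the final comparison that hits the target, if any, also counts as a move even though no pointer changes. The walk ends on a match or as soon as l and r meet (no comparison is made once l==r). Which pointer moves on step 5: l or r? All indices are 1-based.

l=1 r=9: -8+33=25 <56, l++
l=2 r=9: -2+33=31 <56, l++
l=3 r=9: -1+33=32 <56, l++
l=4 r=9: 1+33=34 <56, l++
l=5 r=9: 15+33=48 <56, l++

l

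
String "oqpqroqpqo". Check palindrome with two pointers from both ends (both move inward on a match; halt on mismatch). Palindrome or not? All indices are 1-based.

not a palindrome (mismatch at 5,6)

l=1 r=10: 'o'=='o', l++,r--
l=2 r=9: 'q'=='q', l++,r--
l=3 r=8: 'p'=='p', l++,r--
l=4 r=7: 'q'=='q', l++,r--
l=5 r=6: 'r'!='o', stop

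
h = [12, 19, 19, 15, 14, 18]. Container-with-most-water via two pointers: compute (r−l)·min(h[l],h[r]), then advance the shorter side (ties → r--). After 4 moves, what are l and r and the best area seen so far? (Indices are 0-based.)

l=1, r=2, best area=72

[0,5] min(12,18)*5=60 best=60 * → l++
[1,5] min(19,18)*4=72 best=72 * → r--
[1,4] min(19,14)*3=42 best=72 → r--
[1,3] min(19,15)*2=30 best=72 → r--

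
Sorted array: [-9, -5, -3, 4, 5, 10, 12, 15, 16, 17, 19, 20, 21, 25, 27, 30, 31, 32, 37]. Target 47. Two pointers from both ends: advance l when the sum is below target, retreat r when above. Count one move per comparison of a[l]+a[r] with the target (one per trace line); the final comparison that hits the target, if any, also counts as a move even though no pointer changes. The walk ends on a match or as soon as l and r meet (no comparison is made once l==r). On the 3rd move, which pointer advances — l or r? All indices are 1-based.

l=1 r=19: -9+37=28 <47, l++
l=2 r=19: -5+37=32 <47, l++
l=3 r=19: -3+37=34 <47, l++

l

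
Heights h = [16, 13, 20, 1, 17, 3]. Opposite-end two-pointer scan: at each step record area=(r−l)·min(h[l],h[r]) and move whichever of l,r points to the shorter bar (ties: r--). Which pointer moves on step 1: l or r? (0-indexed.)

l=0 r=5: min(16,3)*5=15 best=15 *, r--

r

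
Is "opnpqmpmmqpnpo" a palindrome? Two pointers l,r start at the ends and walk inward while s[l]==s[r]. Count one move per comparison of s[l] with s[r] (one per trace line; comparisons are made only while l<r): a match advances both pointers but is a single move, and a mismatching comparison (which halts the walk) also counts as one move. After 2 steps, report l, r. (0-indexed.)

l=0 r=13: 'o'=='o', l++,r--
l=1 r=12: 'p'=='p', l++,r--

l=2, r=11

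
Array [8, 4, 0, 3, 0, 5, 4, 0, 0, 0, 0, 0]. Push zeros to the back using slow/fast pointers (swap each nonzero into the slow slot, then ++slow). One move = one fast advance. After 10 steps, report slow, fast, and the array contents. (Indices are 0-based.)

slow=0 fast=0: a[fast]=8≠0 swap→a[0]=8, slow++,fast++
slow=1 fast=1: a[fast]=4≠0 swap→a[1]=4, slow++,fast++
slow=2 fast=2: a[fast]=0, fast++
slow=2 fast=3: a[fast]=3≠0 swap→a[2]=3, slow++,fast++
slow=3 fast=4: a[fast]=0, fast++
slow=3 fast=5: a[fast]=5≠0 swap→a[3]=5, slow++,fast++
slow=4 fast=6: a[fast]=4≠0 swap→a[4]=4, slow++,fast++
slow=5 fast=7: a[fast]=0, fast++
slow=5 fast=8: a[fast]=0, fast++
slow=5 fast=9: a[fast]=0, fast++

slow=5, fast=10, a=[8, 4, 3, 5, 4, 0, 0, 0, 0, 0, 0, 0]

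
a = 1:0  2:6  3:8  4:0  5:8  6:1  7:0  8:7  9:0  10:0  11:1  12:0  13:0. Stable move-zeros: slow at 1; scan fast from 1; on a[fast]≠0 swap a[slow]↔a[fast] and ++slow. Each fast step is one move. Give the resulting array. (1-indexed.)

(s=1,f=1) a[fast]=0 → fast++
(s=1,f=2) a[fast]=6≠0 swap→a[1]=6 → slow++,fast++
(s=2,f=3) a[fast]=8≠0 swap→a[2]=8 → slow++,fast++
(s=3,f=4) a[fast]=0 → fast++
(s=3,f=5) a[fast]=8≠0 swap→a[3]=8 → slow++,fast++
(s=4,f=6) a[fast]=1≠0 swap→a[4]=1 → slow++,fast++
(s=5,f=7) a[fast]=0 → fast++
(s=5,f=8) a[fast]=7≠0 swap→a[5]=7 → slow++,fast++
(s=6,f=9) a[fast]=0 → fast++
(s=6,f=10) a[fast]=0 → fast++
(s=6,f=11) a[fast]=1≠0 swap→a[6]=1 → slow++,fast++
(s=7,f=12) a[fast]=0 → fast++
(s=7,f=13) a[fast]=0 → fast++

[6, 8, 8, 1, 7, 1, 0, 0, 0, 0, 0, 0, 0]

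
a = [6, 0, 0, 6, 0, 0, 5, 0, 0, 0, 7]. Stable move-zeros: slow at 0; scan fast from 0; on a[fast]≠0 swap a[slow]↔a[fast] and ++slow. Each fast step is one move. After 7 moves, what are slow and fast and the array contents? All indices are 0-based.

slow=3, fast=7, a=[6, 6, 5, 0, 0, 0, 0, 0, 0, 0, 7]

(s=0,f=0) a[fast]=6≠0 swap→a[0]=6 → slow++,fast++
(s=1,f=1) a[fast]=0 → fast++
(s=1,f=2) a[fast]=0 → fast++
(s=1,f=3) a[fast]=6≠0 swap→a[1]=6 → slow++,fast++
(s=2,f=4) a[fast]=0 → fast++
(s=2,f=5) a[fast]=0 → fast++
(s=2,f=6) a[fast]=5≠0 swap→a[2]=5 → slow++,fast++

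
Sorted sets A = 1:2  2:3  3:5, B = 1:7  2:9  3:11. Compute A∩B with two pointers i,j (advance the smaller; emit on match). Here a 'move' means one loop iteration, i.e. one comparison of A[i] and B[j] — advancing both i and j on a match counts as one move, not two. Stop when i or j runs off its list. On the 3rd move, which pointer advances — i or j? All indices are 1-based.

[i=1,j=1] 2<7 → i++
[i=2,j=1] 3<7 → i++
[i=3,j=1] 5<7 → i++

i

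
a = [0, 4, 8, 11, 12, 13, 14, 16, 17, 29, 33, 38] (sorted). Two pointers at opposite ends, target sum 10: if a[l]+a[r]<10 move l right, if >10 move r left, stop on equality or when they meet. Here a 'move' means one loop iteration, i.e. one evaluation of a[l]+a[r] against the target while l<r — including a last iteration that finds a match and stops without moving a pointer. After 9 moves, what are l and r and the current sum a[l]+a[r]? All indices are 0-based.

[0,11] 0+38=38 >10 → r--
[0,10] 0+33=33 >10 → r--
[0,9] 0+29=29 >10 → r--
[0,8] 0+17=17 >10 → r--
[0,7] 0+16=16 >10 → r--
[0,6] 0+14=14 >10 → r--
[0,5] 0+13=13 >10 → r--
[0,4] 0+12=12 >10 → r--
[0,3] 0+11=11 >10 → r--

l=0, r=2, sum=8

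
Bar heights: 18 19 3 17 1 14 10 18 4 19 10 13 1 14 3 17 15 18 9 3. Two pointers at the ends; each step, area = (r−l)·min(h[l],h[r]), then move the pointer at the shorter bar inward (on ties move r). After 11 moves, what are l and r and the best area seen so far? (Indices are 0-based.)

l=1, r=9, best area=306

[0,19] min(18,3)*19=57 best=57 * → r--
[0,18] min(18,9)*18=162 best=162 * → r--
[0,17] min(18,18)*17=306 best=306 * → r--
[0,16] min(18,15)*16=240 best=306 → r--
[0,15] min(18,17)*15=255 best=306 → r--
[0,14] min(18,3)*14=42 best=306 → r--
[0,13] min(18,14)*13=182 best=306 → r--
[0,12] min(18,1)*12=12 best=306 → r--
[0,11] min(18,13)*11=143 best=306 → r--
[0,10] min(18,10)*10=100 best=306 → r--
[0,9] min(18,19)*9=162 best=306 → l++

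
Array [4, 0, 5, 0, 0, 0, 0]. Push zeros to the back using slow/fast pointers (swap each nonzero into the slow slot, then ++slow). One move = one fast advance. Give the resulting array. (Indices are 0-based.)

slow=0 fast=0: a[fast]=4≠0 swap→a[0]=4, slow++,fast++
slow=1 fast=1: a[fast]=0, fast++
slow=1 fast=2: a[fast]=5≠0 swap→a[1]=5, slow++,fast++
slow=2 fast=3: a[fast]=0, fast++
slow=2 fast=4: a[fast]=0, fast++
slow=2 fast=5: a[fast]=0, fast++
slow=2 fast=6: a[fast]=0, fast++

[4, 5, 0, 0, 0, 0, 0]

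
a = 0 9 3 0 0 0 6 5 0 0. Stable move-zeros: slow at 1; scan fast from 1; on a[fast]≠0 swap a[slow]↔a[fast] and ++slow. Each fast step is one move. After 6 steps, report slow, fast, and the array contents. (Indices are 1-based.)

(s=1,f=1) a[fast]=0 → fast++
(s=1,f=2) a[fast]=9≠0 swap→a[1]=9 → slow++,fast++
(s=2,f=3) a[fast]=3≠0 swap→a[2]=3 → slow++,fast++
(s=3,f=4) a[fast]=0 → fast++
(s=3,f=5) a[fast]=0 → fast++
(s=3,f=6) a[fast]=0 → fast++

slow=3, fast=7, a=[9, 3, 0, 0, 0, 0, 6, 5, 0, 0]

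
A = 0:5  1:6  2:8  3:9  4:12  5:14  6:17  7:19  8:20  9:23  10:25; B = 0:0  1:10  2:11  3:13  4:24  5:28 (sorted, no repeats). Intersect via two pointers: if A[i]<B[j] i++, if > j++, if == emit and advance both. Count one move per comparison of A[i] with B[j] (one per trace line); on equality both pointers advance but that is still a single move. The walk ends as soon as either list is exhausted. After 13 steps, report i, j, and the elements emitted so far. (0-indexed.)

i=9, j=4, emitted=[]

[i=0,j=0] 5>0 → j++
[i=0,j=1] 5<10 → i++
[i=1,j=1] 6<10 → i++
[i=2,j=1] 8<10 → i++
[i=3,j=1] 9<10 → i++
[i=4,j=1] 12>10 → j++
[i=4,j=2] 12>11 → j++
[i=4,j=3] 12<13 → i++
[i=5,j=3] 14>13 → j++
[i=5,j=4] 14<24 → i++
[i=6,j=4] 17<24 → i++
[i=7,j=4] 19<24 → i++
[i=8,j=4] 20<24 → i++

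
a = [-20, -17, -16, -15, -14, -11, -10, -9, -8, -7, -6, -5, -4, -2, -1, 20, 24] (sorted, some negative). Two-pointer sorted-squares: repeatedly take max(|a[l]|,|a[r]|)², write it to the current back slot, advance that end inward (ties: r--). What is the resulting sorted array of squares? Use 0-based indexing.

l=0 r=16: |-20|<=|24| out[16]=576, r--
l=0 r=15: |-20|<=|20| out[15]=400, r--
l=0 r=14: |-20|>|-1| out[14]=400, l++
l=1 r=14: |-17|>|-1| out[13]=289, l++
l=2 r=14: |-16|>|-1| out[12]=256, l++
l=3 r=14: |-15|>|-1| out[11]=225, l++
l=4 r=14: |-14|>|-1| out[10]=196, l++
l=5 r=14: |-11|>|-1| out[9]=121, l++
l=6 r=14: |-10|>|-1| out[8]=100, l++
l=7 r=14: |-9|>|-1| out[7]=81, l++
l=8 r=14: |-8|>|-1| out[6]=64, l++
l=9 r=14: |-7|>|-1| out[5]=49, l++
l=10 r=14: |-6|>|-1| out[4]=36, l++
l=11 r=14: |-5|>|-1| out[3]=25, l++
l=12 r=14: |-4|>|-1| out[2]=16, l++
l=13 r=14: |-2|>|-1| out[1]=4, l++
l=14 r=14: |-1|<=|-1| out[0]=1, r--

[1, 4, 16, 25, 36, 49, 64, 81, 100, 121, 196, 225, 256, 289, 400, 400, 576]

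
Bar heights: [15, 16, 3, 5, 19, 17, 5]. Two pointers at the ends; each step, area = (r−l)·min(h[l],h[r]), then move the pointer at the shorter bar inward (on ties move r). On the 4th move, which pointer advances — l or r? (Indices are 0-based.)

l=0 r=6: min(15,5)*6=30 best=30 *, r--
l=0 r=5: min(15,17)*5=75 best=75 *, l++
l=1 r=5: min(16,17)*4=64 best=75, l++
l=2 r=5: min(3,17)*3=9 best=75, l++

l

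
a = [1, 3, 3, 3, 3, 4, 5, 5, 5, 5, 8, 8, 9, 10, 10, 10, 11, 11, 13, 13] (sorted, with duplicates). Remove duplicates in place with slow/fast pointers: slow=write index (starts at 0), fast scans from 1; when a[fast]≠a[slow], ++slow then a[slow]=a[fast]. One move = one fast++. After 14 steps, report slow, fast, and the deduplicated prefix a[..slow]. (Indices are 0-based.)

slow=6, fast=15, prefix=[1, 3, 4, 5, 8, 9, 10]

(s=0,f=1) a[fast]=3≠a[slow]=1 write a[1]=3 → slow++,fast++
(s=1,f=2) a[fast]=3=a[slow] dup → fast++
(s=1,f=3) a[fast]=3=a[slow] dup → fast++
(s=1,f=4) a[fast]=3=a[slow] dup → fast++
(s=1,f=5) a[fast]=4≠a[slow]=3 write a[2]=4 → slow++,fast++
(s=2,f=6) a[fast]=5≠a[slow]=4 write a[3]=5 → slow++,fast++
(s=3,f=7) a[fast]=5=a[slow] dup → fast++
(s=3,f=8) a[fast]=5=a[slow] dup → fast++
(s=3,f=9) a[fast]=5=a[slow] dup → fast++
(s=3,f=10) a[fast]=8≠a[slow]=5 write a[4]=8 → slow++,fast++
(s=4,f=11) a[fast]=8=a[slow] dup → fast++
(s=4,f=12) a[fast]=9≠a[slow]=8 write a[5]=9 → slow++,fast++
(s=5,f=13) a[fast]=10≠a[slow]=9 write a[6]=10 → slow++,fast++
(s=6,f=14) a[fast]=10=a[slow] dup → fast++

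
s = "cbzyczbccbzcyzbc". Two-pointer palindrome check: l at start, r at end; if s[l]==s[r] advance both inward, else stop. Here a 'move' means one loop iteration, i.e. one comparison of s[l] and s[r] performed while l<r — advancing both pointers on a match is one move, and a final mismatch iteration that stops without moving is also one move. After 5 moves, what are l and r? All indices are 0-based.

l=5, r=10

l=0 r=15: 'c'=='c', l++,r--
l=1 r=14: 'b'=='b', l++,r--
l=2 r=13: 'z'=='z', l++,r--
l=3 r=12: 'y'=='y', l++,r--
l=4 r=11: 'c'=='c', l++,r--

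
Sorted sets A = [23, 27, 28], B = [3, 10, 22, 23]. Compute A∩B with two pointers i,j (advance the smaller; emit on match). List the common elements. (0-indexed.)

[i=0,j=0] 23>3 → j++
[i=0,j=1] 23>10 → j++
[i=0,j=2] 23>22 → j++
[i=0,j=3] 23==23 emit → i++,j++

intersection = [23]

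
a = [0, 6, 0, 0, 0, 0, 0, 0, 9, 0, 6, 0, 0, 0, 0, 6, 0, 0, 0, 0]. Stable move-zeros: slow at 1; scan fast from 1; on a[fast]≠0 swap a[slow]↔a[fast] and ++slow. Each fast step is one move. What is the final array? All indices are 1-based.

[6, 9, 6, 6, 0, 0, 0, 0, 0, 0, 0, 0, 0, 0, 0, 0, 0, 0, 0, 0]

slow=1 fast=1: a[fast]=0, fast++
slow=1 fast=2: a[fast]=6≠0 swap→a[1]=6, slow++,fast++
slow=2 fast=3: a[fast]=0, fast++
slow=2 fast=4: a[fast]=0, fast++
slow=2 fast=5: a[fast]=0, fast++
slow=2 fast=6: a[fast]=0, fast++
slow=2 fast=7: a[fast]=0, fast++
slow=2 fast=8: a[fast]=0, fast++
slow=2 fast=9: a[fast]=9≠0 swap→a[2]=9, slow++,fast++
slow=3 fast=10: a[fast]=0, fast++
slow=3 fast=11: a[fast]=6≠0 swap→a[3]=6, slow++,fast++
slow=4 fast=12: a[fast]=0, fast++
slow=4 fast=13: a[fast]=0, fast++
slow=4 fast=14: a[fast]=0, fast++
slow=4 fast=15: a[fast]=0, fast++
slow=4 fast=16: a[fast]=6≠0 swap→a[4]=6, slow++,fast++
slow=5 fast=17: a[fast]=0, fast++
slow=5 fast=18: a[fast]=0, fast++
slow=5 fast=19: a[fast]=0, fast++
slow=5 fast=20: a[fast]=0, fast++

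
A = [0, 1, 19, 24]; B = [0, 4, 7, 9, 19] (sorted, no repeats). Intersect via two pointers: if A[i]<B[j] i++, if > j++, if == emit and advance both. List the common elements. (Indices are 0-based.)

i=0 j=0: 0==0 emit, i++,j++
i=1 j=1: 1<4, i++
i=2 j=1: 19>4, j++
i=2 j=2: 19>7, j++
i=2 j=3: 19>9, j++
i=2 j=4: 19==19 emit, i++,j++

intersection = [0, 19]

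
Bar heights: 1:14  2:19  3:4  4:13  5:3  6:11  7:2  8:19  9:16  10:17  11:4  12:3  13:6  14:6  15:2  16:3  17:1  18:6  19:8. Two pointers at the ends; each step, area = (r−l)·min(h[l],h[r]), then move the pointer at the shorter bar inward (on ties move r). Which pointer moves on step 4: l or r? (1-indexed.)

l=1 r=19: min(14,8)*18=144 best=144 *, r--
l=1 r=18: min(14,6)*17=102 best=144, r--
l=1 r=17: min(14,1)*16=16 best=144, r--
l=1 r=16: min(14,3)*15=45 best=144, r--

r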